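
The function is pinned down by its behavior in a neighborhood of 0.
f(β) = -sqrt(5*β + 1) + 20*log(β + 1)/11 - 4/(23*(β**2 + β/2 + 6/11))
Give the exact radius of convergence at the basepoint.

Denominator factor (β**2 + β/2 + 6/11): discriminant -85/44, complex-conjugate roots (-1/4) + ((1/44)*sqrt(935))*i and (-1/4) - ((1/44)*sqrt(935))*i; poles of order 1, moduli (1/11)*sqrt(66) and (1/11)*sqrt(66).
Branch term (-1)*sqrt(1 - β/(-1/5)): its argument vanishes at β = -1/5, a square-root branch point, modulus 1/5.
Branch term (20/11)*log(1 - β/(-1)): its argument vanishes at β = -1, a logarithmic branch point, modulus 1.
The radius of convergence is the smallest modulus among the singular points: 1/5.

The radius of convergence is 1/5.


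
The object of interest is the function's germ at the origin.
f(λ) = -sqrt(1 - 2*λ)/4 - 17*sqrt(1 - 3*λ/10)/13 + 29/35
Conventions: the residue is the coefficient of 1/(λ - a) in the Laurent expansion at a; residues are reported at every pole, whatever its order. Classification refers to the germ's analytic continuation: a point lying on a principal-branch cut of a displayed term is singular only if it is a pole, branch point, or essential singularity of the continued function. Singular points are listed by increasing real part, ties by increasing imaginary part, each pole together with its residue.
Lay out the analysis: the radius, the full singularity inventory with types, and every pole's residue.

Branch term (-17/13)*sqrt(1 - λ/(10/3)): its argument vanishes at λ = 10/3, a square-root branch point, modulus 10/3.
Branch term (-1/4)*sqrt(1 - λ/(1/2)): its argument vanishes at λ = 1/2, a square-root branch point, modulus 1/2.
The radius of convergence is the smallest modulus among the singular points: 1/2.
List the singular points by increasing real part (a conjugate pair: the negative imaginary part first).

Radius of convergence at 0: 1/2.
At 1/2: an algebraic (square-root) branch point.
At 10/3: an algebraic (square-root) branch point.


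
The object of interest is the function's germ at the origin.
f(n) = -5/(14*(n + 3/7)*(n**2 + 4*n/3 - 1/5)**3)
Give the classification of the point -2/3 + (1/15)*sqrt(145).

The point is a pole of order 3.

The denominator factor n**2 + 4*n/3 - 1/5 vanishes at -2/3 + (1/15)*sqrt(145) and appears to the power 3; the numerator there equals -5/14, nonzero, and no other factor vanishes.
Hence a pole whose order is the multiplicity, 3.


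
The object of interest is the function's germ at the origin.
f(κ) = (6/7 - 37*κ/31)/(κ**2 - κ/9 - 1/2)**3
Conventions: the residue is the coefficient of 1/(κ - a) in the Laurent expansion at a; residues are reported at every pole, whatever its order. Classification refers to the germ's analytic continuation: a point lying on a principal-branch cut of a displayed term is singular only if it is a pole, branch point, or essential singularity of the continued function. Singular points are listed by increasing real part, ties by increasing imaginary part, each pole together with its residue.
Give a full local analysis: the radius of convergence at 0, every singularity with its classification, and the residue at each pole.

Radius of convergence at 0: -1/18 + (1/18)*sqrt(163).
At 1/18 - (1/18)*sqrt(163): a pole of order 3; residue -(60800787/939772099)*sqrt(163).
At 1/18 + (1/18)*sqrt(163): a pole of order 3; residue (60800787/939772099)*sqrt(163).

Denominator factor (κ**2 - κ/9 - 1/2)^3: discriminant 163/81, real irrational roots 1/18 + (1/18)*sqrt(163) and 1/18 - (1/18)*sqrt(163); poles of order 3, moduli 1/18 + (1/18)*sqrt(163) and -1/18 + (1/18)*sqrt(163).
The radius of convergence is the smallest modulus among the singular points: -1/18 + (1/18)*sqrt(163).
The factor κ**2 - κ/9 - 1/2 splits as (κ - a)(κ - a') with a = 1/18 - (1/18)*sqrt(163), a' = 1/18 + (1/18)*sqrt(163). At the order-3 pole a set g(κ) = (κ - a)^3*f(κ) = [6/7 - 37*κ/31] / (κ - a')^3.
Order-3 pole: residue = g''(a)/2; g''(1/18 - (1/18)*sqrt(163)) = -(121601574/939772099)*sqrt(163), so the residue is -(60800787/939772099)*sqrt(163).
The factor κ**2 - κ/9 - 1/2 splits as (κ - a)(κ - a') with a = 1/18 + (1/18)*sqrt(163), a' = 1/18 - (1/18)*sqrt(163). At the order-3 pole a set g(κ) = (κ - a)^3*f(κ) = [6/7 - 37*κ/31] / (κ - a')^3.
Order-3 pole: residue = g''(a)/2; g''(1/18 + (1/18)*sqrt(163)) = (121601574/939772099)*sqrt(163), so the residue is (60800787/939772099)*sqrt(163).
List the singular points by increasing real part (a conjugate pair: the negative imaginary part first).


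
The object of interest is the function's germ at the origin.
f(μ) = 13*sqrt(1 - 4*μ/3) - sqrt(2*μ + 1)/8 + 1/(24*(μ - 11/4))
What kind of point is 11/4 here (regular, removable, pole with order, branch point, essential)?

The point is a pole of order 1.

The denominator factor μ - 11/4 vanishes at 11/4 and appears to the power 1; the numerator there equals 1/24, nonzero, and no other factor vanishes.
The branch terms are analytic at this point.
Hence a pole whose order is the multiplicity, 1.


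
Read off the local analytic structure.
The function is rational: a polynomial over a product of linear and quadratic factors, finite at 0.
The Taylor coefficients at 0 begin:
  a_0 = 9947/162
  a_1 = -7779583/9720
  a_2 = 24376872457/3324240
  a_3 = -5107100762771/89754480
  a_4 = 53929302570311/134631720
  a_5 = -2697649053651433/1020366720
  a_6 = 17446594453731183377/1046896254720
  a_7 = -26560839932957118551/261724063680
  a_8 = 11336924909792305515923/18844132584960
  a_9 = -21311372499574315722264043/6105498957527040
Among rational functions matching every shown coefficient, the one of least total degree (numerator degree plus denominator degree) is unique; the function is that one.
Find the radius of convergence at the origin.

No rational of total degree below 8 reproduces all 10 coefficients; solving the [2/6] Pade equations on them gives f(θ) = (-4*θ**2/19 + 39*θ/40 - 29/6)/(θ**2 - 11*θ/6 - 3/7)**3, whose expansion matches every shown term.
Denominator factor (θ**2 - 11*θ/6 - 3/7)^3: discriminant 1279/252, real irrational roots 11/12 + (1/84)*sqrt(8953) and 11/12 - (1/84)*sqrt(8953); poles of order 3, moduli 11/12 + (1/84)*sqrt(8953) and -11/12 + (1/84)*sqrt(8953).
The radius of convergence is the smallest modulus among the singular points: -11/12 + (1/84)*sqrt(8953).

The radius of convergence is -11/12 + (1/84)*sqrt(8953).


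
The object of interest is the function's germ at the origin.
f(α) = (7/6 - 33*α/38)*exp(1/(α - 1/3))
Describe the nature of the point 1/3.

The point is an essential singularity.

The exponent 1/(α - (1/3)) has a pole at 1/3, so exp(1/(α - (1/3))) takes every nonzero value near it: an essential singularity (not a pole of any order).


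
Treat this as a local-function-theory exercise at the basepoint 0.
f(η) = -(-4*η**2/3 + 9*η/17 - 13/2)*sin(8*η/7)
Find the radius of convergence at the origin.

The radius of convergence is infinite.

The factor -sin(8*η/7) is entire and contributes no finite singular point.
The polynomial part has no poles.
No finite singular points: the Taylor series at 0 converges everywhere.


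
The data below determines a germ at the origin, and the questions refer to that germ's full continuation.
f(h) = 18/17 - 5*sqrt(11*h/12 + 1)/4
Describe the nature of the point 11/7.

There is no denominator, hence no pole anywhere.
Branch term sqrt(1 - h/(-12/11)): argument at 11/7 is 205/84, nonzero, so 11/7 is not its branch point (a point on a principal cut is still regular for the continued germ).
So the germ continues analytically to 11/7.

The point is a regular point.


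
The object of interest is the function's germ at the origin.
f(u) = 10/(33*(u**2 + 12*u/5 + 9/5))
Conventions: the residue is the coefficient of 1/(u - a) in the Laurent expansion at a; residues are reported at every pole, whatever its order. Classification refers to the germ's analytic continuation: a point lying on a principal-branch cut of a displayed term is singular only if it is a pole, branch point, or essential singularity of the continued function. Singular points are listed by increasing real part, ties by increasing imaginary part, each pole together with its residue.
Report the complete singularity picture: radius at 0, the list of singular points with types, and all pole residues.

Denominator factor (u**2 + 12*u/5 + 9/5): discriminant -36/25, complex-conjugate roots (-6/5) + (3/5)*i and (-6/5) - (3/5)*i; poles of order 1, moduli (3/5)*sqrt(5) and (3/5)*sqrt(5).
The radius of convergence is the smallest modulus among the singular points: (3/5)*sqrt(5).
The factor u**2 + 12*u/5 + 9/5 splits as (u - a)(u - a') with a = (-6/5) - (3/5)*i, a' = (-6/5) + (3/5)*i. At the order-1 pole a set g(u) = (u - a)*f(u) = [10/33] / (u - a').
Simple pole: residue = g(a) at a = (-6/5) - (3/5)*i, which is (25/99)*i.
The factor u**2 + 12*u/5 + 9/5 splits as (u - a)(u - a') with a = (-6/5) + (3/5)*i, a' = (-6/5) - (3/5)*i. At the order-1 pole a set g(u) = (u - a)*f(u) = [10/33] / (u - a').
Simple pole: residue = g(a) at a = (-6/5) + (3/5)*i, which is -(25/99)*i.
List the singular points by increasing real part (a conjugate pair: the negative imaginary part first).

Radius of convergence at 0: (3/5)*sqrt(5).
At (-6/5) - (3/5)*i: a pole of order 1; residue (25/99)*i.
At (-6/5) + (3/5)*i: a pole of order 1; residue -(25/99)*i.


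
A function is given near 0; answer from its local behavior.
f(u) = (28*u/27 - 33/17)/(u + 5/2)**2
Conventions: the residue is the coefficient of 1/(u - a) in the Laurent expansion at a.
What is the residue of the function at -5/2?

At the order-2 pole -5/2 set g(u) = (u - (-5/2))^2*f(u) = 28*u/27 - 33/17.
Order-2 pole: residue = g'(a); g'(-5/2) = 28/27, so the residue is 28/27.

The residue is 28/27.


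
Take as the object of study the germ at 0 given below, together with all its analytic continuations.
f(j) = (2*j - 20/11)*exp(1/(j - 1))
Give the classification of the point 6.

There is no denominator, hence no pole anywhere.
The essential point of exp(1/(j - (1))) is 1, not 6.
So the germ continues analytically to 6.

The point is a regular point.


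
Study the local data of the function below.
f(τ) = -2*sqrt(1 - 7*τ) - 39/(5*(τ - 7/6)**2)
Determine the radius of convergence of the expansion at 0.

Denominator factor (τ - 7/6)^2: pole of order 2 at 7/6, modulus 7/6.
Branch term (-2)*sqrt(1 - τ/(1/7)): its argument vanishes at τ = 1/7, a square-root branch point, modulus 1/7.
The radius of convergence is the smallest modulus among the singular points: 1/7.

The radius of convergence is 1/7.


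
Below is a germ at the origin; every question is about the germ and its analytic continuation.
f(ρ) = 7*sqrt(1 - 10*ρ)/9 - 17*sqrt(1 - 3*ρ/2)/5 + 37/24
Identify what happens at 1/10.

The term (7/9)*sqrt(1 - ρ/(1/10)) has argument 1 - 1/10/(1/10) = 0 at 1/10: a square-root (algebraic, two-sheeted) branch point; the remaining terms are analytic or single-valued there.

The point is an algebraic (square-root) branch point.


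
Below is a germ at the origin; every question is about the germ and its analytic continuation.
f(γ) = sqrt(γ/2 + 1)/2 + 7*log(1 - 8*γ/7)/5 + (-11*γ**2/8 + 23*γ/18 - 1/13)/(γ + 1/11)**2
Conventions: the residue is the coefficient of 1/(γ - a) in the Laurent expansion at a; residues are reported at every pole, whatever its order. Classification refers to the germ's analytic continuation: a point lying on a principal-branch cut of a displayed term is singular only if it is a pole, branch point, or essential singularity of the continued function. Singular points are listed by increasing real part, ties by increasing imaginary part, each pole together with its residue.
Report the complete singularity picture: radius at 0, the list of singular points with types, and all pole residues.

Radius of convergence at 0: 1/11.
At -2: an algebraic (square-root) branch point.
At -1/11: a pole of order 2; residue 55/36.
At 7/8: a logarithmic branch point.

Denominator factor (γ + 1/11)^2: pole of order 2 at -1/11, modulus 1/11.
Branch term (1/2)*sqrt(1 - γ/(-2)): its argument vanishes at γ = -2, a square-root branch point, modulus 2.
Branch term (7/5)*log(1 - γ/(7/8)): its argument vanishes at γ = 7/8, a logarithmic branch point, modulus 7/8.
The radius of convergence is the smallest modulus among the singular points: 1/11.
The branch terms are analytic at -1/11 and contribute nothing to the residue; only the rational part matters.
At the order-2 pole -1/11 set g(γ) = (γ - (-1/11))^2*(rational part) = -11*γ**2/8 + 23*γ/18 - 1/13.
Order-2 pole: residue = g'(a); g'(-1/11) = 55/36, so the residue is 55/36.
List the singular points by increasing real part (a conjugate pair: the negative imaginary part first).


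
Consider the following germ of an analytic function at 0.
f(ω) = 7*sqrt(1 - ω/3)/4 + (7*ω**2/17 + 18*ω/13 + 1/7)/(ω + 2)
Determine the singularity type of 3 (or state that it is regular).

The term (7/4)*sqrt(1 - ω/(3)) has argument 1 - 3/(3) = 0 at 3: a square-root (algebraic, two-sheeted) branch point; the remaining terms are analytic or single-valued there.

The point is an algebraic (square-root) branch point.


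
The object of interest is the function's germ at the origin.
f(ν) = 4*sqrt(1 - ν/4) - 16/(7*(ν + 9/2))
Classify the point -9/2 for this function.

The point is a pole of order 1.

The denominator factor ν + 9/2 vanishes at -9/2 and appears to the power 1; the numerator there equals -16/7, nonzero, and no other factor vanishes.
The branch terms are analytic at this point.
Hence a pole whose order is the multiplicity, 1.


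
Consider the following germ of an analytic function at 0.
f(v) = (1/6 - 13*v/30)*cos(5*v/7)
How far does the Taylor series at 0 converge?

The factor cos(5*v/7) is entire and contributes no finite singular point.
The polynomial part has no poles.
No finite singular points: the Taylor series at 0 converges everywhere.

The radius of convergence is infinite.


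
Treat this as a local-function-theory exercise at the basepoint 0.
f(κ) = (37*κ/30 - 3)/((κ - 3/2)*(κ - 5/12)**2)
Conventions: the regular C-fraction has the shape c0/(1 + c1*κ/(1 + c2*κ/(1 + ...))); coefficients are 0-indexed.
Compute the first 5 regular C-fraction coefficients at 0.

Taylor coefficients (expand at 0): a_0 = 288/25, a_1 = 1456/25, a_2 = 403424/1875, a_3 = 19648448/28125, a_4 = 892218752/421875.
c0 = a_0 = 288/25. Peel one level at a time: if S = 1 + c*κ/S' with S'(0) = 1, then c is the κ-coefficient of S and S' = c*κ/(S - 1).
S_1 = c0/f = 1 + (-91/18)*κ + (55741/8100)*κ^2 + ...; c1 = -91/18.
S_2 = c1*κ/(S_1 - 1) = 1 + (7963/5850)*κ + (1222112/739375)*κ^2 + ...; c2 = 7963/5850.
S_3 = c2*κ/(S_2 - 1) = 1 + (-21998016/18115825)*κ + (1273437504/15535295405)*κ^2 + ...; c3 = -21998016/18115825.
S_4 = c3*κ/(S_3 - 1) = 1 + (143703885/2128804531)*κ + ...; c4 = 143703885/2128804531.

The regular C-fraction coefficients are [288/25, -91/18, 7963/5850, -21998016/18115825, 143703885/2128804531].


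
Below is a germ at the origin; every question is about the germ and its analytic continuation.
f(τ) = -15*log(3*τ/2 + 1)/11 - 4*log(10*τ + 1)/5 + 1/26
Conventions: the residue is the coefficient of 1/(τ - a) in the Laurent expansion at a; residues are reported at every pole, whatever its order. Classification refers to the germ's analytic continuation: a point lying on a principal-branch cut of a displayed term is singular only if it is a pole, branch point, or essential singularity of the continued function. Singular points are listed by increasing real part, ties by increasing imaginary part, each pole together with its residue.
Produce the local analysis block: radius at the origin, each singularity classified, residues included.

Branch term (-4/5)*log(1 - τ/(-1/10)): its argument vanishes at τ = -1/10, a logarithmic branch point, modulus 1/10.
Branch term (-15/11)*log(1 - τ/(-2/3)): its argument vanishes at τ = -2/3, a logarithmic branch point, modulus 2/3.
The radius of convergence is the smallest modulus among the singular points: 1/10.
List the singular points by increasing real part (a conjugate pair: the negative imaginary part first).

Radius of convergence at 0: 1/10.
At -2/3: a logarithmic branch point.
At -1/10: a logarithmic branch point.


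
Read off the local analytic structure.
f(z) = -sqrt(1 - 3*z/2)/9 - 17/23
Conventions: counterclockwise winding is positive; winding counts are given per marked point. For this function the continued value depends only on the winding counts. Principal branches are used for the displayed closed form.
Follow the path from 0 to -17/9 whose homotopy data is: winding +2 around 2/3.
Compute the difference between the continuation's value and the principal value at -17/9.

Continued minus principal equals 0.

The rational part is single-valued and drops out of the difference; each branch term changes only by its own monodromy.
(-1/9)*sqrt(1 - z/(2/3)): winding +2 is even, the square root returns to the same sheet, contribution 0.
Summing the contributions at z = -17/9 gives 0.


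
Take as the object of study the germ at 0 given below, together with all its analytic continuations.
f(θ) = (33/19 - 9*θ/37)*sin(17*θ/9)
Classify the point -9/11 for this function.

The point is a regular point.

There is no denominator, hence no pole anywhere.
The factor sin(17*θ/9) is entire.
So the germ continues analytically to -9/11.


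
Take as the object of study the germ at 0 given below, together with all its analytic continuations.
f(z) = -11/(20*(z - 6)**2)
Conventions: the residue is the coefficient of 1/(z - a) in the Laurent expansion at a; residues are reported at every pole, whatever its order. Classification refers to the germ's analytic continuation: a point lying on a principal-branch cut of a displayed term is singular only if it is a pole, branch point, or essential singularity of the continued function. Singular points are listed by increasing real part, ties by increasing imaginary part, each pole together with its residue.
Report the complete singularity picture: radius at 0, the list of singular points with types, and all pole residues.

Radius of convergence at 0: 6.
At 6: a pole of order 2; residue 0.

Denominator factor (z - 6)^2: pole of order 2 at 6, modulus 6.
The radius of convergence is the smallest modulus among the singular points: 6.
At the order-2 pole 6 set g(z) = (z - (6))^2*f(z) = -11/20.
Order-2 pole: residue = g'(a); g'(6) = 0, so the residue is 0.


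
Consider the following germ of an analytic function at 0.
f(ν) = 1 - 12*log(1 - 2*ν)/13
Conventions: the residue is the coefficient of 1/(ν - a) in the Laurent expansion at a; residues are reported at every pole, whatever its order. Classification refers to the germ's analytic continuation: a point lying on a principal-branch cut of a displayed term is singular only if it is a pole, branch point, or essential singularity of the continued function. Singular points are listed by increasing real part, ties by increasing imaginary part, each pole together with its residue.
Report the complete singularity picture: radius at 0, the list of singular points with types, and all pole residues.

Radius of convergence at 0: 1/2.
At 1/2: a logarithmic branch point.

Branch term (-12/13)*log(1 - ν/(1/2)): its argument vanishes at ν = 1/2, a logarithmic branch point, modulus 1/2.
The radius of convergence is the smallest modulus among the singular points: 1/2.


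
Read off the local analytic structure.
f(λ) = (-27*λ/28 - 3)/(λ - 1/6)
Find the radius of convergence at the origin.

The radius of convergence is 1/6.

Denominator factor (λ - 1/6): pole of order 1 at 1/6, modulus 1/6.
The radius of convergence is the smallest modulus among the singular points: 1/6.


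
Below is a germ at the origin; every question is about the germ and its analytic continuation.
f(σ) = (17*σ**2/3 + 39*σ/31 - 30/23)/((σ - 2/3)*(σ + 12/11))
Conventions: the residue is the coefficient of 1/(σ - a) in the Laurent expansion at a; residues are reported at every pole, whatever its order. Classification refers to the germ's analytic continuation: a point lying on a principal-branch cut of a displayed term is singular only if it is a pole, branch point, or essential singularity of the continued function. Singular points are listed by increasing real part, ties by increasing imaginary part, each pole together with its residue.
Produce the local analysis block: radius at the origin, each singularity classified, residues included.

Denominator factor (σ + 12/11): pole of order 1 at -12/11, modulus 12/11.
Denominator factor (σ - 2/3): pole of order 1 at 2/3, modulus 2/3.
The radius of convergence is the smallest modulus among the singular points: 2/3.
At the order-1 pole -12/11 set g(σ) = (σ - (-12/11))*f(σ) = (17*σ**2/3 + 39*σ/31 - 30/23)/(σ - 2/3).
Simple pole: residue = g(a) at a = -12/11, which is -526311/227447.
At the order-1 pole 2/3 set g(σ) = (σ - (2/3))*f(σ) = (17*σ**2/3 + 39*σ/31 - 30/23)/(σ + 12/11).
Simple pole: residue = g(a) at a = 2/3, which is 217360/186093.
List the singular points by increasing real part (a conjugate pair: the negative imaginary part first).

Radius of convergence at 0: 2/3.
At -12/11: a pole of order 1; residue -526311/227447.
At 2/3: a pole of order 1; residue 217360/186093.


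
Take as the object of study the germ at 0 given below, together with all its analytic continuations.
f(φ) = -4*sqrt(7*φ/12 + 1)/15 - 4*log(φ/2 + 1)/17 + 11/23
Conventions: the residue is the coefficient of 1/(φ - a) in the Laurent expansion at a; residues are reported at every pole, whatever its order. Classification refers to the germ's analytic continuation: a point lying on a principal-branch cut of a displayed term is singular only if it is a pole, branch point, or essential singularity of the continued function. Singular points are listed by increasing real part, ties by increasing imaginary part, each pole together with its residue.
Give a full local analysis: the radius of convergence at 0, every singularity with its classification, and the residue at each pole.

Branch term (-4/17)*log(1 - φ/(-2)): its argument vanishes at φ = -2, a logarithmic branch point, modulus 2.
Branch term (-4/15)*sqrt(1 - φ/(-12/7)): its argument vanishes at φ = -12/7, a square-root branch point, modulus 12/7.
The radius of convergence is the smallest modulus among the singular points: 12/7.
List the singular points by increasing real part (a conjugate pair: the negative imaginary part first).

Radius of convergence at 0: 12/7.
At -2: a logarithmic branch point.
At -12/7: an algebraic (square-root) branch point.


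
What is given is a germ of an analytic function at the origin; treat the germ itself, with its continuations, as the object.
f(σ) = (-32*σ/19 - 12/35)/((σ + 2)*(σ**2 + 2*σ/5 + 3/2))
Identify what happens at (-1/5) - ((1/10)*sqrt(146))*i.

The denominator factor σ**2 + 2*σ/5 + 3/2 vanishes at (-1/5) - ((1/10)*sqrt(146))*i and appears to the power 1; the numerator there equals (-4/665) + ((16/95)*sqrt(146))*i, nonzero, and no other factor vanishes.
Hence a pole whose order is the multiplicity, 1.

The point is a pole of order 1.


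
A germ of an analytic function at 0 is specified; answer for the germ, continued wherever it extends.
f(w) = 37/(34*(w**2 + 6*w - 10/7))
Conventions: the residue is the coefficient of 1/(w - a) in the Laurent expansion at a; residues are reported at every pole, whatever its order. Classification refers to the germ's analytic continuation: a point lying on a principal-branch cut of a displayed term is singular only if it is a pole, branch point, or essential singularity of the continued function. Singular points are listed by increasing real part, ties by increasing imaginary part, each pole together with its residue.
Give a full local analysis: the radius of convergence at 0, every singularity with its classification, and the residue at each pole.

Radius of convergence at 0: -3 + (1/7)*sqrt(511).
At -3 - (1/7)*sqrt(511): a pole of order 1; residue -(37/4964)*sqrt(511).
At -3 + (1/7)*sqrt(511): a pole of order 1; residue (37/4964)*sqrt(511).

Denominator factor (w**2 + 6*w - 10/7): discriminant 292/7, real irrational roots -3 + (1/7)*sqrt(511) and -3 - (1/7)*sqrt(511); poles of order 1, moduli -3 + (1/7)*sqrt(511) and 3 + (1/7)*sqrt(511).
The radius of convergence is the smallest modulus among the singular points: -3 + (1/7)*sqrt(511).
The factor w**2 + 6*w - 10/7 splits as (w - a)(w - a') with a = -3 - (1/7)*sqrt(511), a' = -3 + (1/7)*sqrt(511). At the order-1 pole a set g(w) = (w - a)*f(w) = [37/34] / (w - a').
Simple pole: residue = g(a) at a = -3 - (1/7)*sqrt(511), which is -(37/4964)*sqrt(511).
The factor w**2 + 6*w - 10/7 splits as (w - a)(w - a') with a = -3 + (1/7)*sqrt(511), a' = -3 - (1/7)*sqrt(511). At the order-1 pole a set g(w) = (w - a)*f(w) = [37/34] / (w - a').
Simple pole: residue = g(a) at a = -3 + (1/7)*sqrt(511), which is (37/4964)*sqrt(511).
List the singular points by increasing real part (a conjugate pair: the negative imaginary part first).


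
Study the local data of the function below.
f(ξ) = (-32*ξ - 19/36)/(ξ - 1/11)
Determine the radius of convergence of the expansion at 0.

Denominator factor (ξ - 1/11): pole of order 1 at 1/11, modulus 1/11.
The radius of convergence is the smallest modulus among the singular points: 1/11.

The radius of convergence is 1/11.


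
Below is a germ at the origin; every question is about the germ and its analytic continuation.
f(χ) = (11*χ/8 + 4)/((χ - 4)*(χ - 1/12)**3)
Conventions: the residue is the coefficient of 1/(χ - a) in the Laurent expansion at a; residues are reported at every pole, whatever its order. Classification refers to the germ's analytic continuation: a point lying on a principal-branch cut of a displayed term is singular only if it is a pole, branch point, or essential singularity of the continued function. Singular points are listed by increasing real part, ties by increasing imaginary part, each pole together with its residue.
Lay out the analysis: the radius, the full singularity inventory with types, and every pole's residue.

Radius of convergence at 0: 1/12.
At 1/12: a pole of order 3; residue -16416/103823.
At 4: a pole of order 1; residue 16416/103823.

Denominator factor (χ - 1/12)^3: pole of order 3 at 1/12, modulus 1/12.
Denominator factor (χ - 4): pole of order 1 at 4, modulus 4.
The radius of convergence is the smallest modulus among the singular points: 1/12.
At the order-3 pole 1/12 set g(χ) = (χ - (1/12))^3*f(χ) = (11*χ/8 + 4)/(χ - 4).
Order-3 pole: residue = g''(a)/2; g''(1/12) = -32832/103823, so the residue is -16416/103823.
At the order-1 pole 4 set g(χ) = (χ - (4))*f(χ) = (11*χ/8 + 4)/(χ - 1/12)**3.
Simple pole: residue = g(a) at a = 4, which is 16416/103823.
List the singular points by increasing real part (a conjugate pair: the negative imaginary part first).


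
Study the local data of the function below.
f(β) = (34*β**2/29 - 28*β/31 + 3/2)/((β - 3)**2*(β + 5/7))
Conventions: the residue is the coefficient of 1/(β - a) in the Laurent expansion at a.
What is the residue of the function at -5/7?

The residue is 241693/1215448.

At the order-1 pole -5/7 set g(β) = (β - (-5/7))*f(β) = (34*β**2/29 - 28*β/31 + 3/2)/(β - 3)**2.
Simple pole: residue = g(a) at a = -5/7, which is 241693/1215448.


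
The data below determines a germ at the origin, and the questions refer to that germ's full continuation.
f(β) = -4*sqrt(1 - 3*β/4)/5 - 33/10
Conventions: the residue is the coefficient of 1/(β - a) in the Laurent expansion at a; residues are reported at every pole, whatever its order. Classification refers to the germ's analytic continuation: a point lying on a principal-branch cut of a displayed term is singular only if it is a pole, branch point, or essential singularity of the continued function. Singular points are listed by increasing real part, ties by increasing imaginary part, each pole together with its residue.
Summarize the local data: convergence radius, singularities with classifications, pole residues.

Branch term (-4/5)*sqrt(1 - β/(4/3)): its argument vanishes at β = 4/3, a square-root branch point, modulus 4/3.
The radius of convergence is the smallest modulus among the singular points: 4/3.

Radius of convergence at 0: 4/3.
At 4/3: an algebraic (square-root) branch point.


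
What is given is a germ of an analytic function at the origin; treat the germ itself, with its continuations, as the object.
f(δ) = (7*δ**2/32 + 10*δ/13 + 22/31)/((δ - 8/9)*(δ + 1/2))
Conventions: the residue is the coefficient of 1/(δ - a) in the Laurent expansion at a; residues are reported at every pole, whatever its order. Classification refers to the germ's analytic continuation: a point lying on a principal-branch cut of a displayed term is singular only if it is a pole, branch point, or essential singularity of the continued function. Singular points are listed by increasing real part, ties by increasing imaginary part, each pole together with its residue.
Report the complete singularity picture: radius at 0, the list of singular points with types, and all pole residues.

Radius of convergence at 0: 1/2.
At -1/2: a pole of order 1; residue -176301/644800.
At 8/9: a pole of order 1; residue 102256/90675.

Denominator factor (δ + 1/2): pole of order 1 at -1/2, modulus 1/2.
Denominator factor (δ - 8/9): pole of order 1 at 8/9, modulus 8/9.
The radius of convergence is the smallest modulus among the singular points: 1/2.
At the order-1 pole -1/2 set g(δ) = (δ - (-1/2))*f(δ) = (7*δ**2/32 + 10*δ/13 + 22/31)/(δ - 8/9).
Simple pole: residue = g(a) at a = -1/2, which is -176301/644800.
At the order-1 pole 8/9 set g(δ) = (δ - (8/9))*f(δ) = (7*δ**2/32 + 10*δ/13 + 22/31)/(δ + 1/2).
Simple pole: residue = g(a) at a = 8/9, which is 102256/90675.
List the singular points by increasing real part (a conjugate pair: the negative imaginary part first).


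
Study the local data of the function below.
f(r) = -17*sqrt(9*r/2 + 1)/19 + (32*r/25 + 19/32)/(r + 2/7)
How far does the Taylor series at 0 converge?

The radius of convergence is 2/9.

Denominator factor (r + 2/7): pole of order 1 at -2/7, modulus 2/7.
Branch term (-17/19)*sqrt(1 - r/(-2/9)): its argument vanishes at r = -2/9, a square-root branch point, modulus 2/9.
The radius of convergence is the smallest modulus among the singular points: 2/9.


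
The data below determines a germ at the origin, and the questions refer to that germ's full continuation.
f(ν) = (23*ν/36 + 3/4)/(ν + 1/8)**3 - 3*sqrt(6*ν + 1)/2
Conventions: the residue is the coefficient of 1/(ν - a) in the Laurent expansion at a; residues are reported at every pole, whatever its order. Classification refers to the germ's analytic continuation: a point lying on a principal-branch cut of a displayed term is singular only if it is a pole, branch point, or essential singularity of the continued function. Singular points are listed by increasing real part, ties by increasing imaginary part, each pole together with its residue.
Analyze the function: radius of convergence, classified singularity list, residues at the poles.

Denominator factor (ν + 1/8)^3: pole of order 3 at -1/8, modulus 1/8.
Branch term (-3/2)*sqrt(1 - ν/(-1/6)): its argument vanishes at ν = -1/6, a square-root branch point, modulus 1/6.
The radius of convergence is the smallest modulus among the singular points: 1/8.
The branch term is analytic at -1/8 and contributes nothing to the residue; only the rational part matters.
At the order-3 pole -1/8 set g(ν) = (ν - (-1/8))^3*(rational part) = 23*ν/36 + 3/4.
Order-3 pole: residue = g''(a)/2; g''(-1/8) = 0, so the residue is 0.
List the singular points by increasing real part (a conjugate pair: the negative imaginary part first).

Radius of convergence at 0: 1/8.
At -1/6: an algebraic (square-root) branch point.
At -1/8: a pole of order 3; residue 0.


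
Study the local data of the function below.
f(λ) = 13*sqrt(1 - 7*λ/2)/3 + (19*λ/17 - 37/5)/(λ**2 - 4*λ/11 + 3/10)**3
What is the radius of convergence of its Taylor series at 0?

Denominator factor (λ**2 - 4*λ/11 + 3/10)^3: discriminant -646/605, complex-conjugate roots (2/11) + ((1/110)*sqrt(3230))*i and (2/11) - ((1/110)*sqrt(3230))*i; poles of order 3, moduli (1/10)*sqrt(30) and (1/10)*sqrt(30).
Branch term (13/3)*sqrt(1 - λ/(2/7)): its argument vanishes at λ = 2/7, a square-root branch point, modulus 2/7.
The radius of convergence is the smallest modulus among the singular points: 2/7.

The radius of convergence is 2/7.


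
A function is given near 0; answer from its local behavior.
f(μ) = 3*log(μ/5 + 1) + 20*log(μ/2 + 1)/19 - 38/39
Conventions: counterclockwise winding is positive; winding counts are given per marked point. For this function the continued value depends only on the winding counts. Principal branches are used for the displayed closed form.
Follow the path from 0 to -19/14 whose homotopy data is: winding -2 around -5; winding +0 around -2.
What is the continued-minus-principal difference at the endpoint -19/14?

The rational part is single-valued and drops out of the difference; each branch term changes only by its own monodromy.
(3)*log(1 - μ/(-5)): each positive loop around -5 adds 2*pi*i to the log, so winding -2 contributes (3)*(-2)*2*pi*i = -(12)*pi*i.
(20/19)*log(1 - μ/(-2)): winding 0 around -2, so this term returns to its principal value, contribution 0.
Summing the contributions at μ = -19/14 gives -(12)*pi*i.

Continued minus principal equals -(12)*pi*i.


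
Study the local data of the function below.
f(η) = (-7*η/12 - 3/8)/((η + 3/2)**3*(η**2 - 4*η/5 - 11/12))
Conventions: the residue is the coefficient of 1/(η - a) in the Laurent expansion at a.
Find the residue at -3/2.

At the order-3 pole -3/2 set g(η) = (η - (-3/2))^3*f(η) = (-7*η/12 - 3/8)/(η**2 - 4*η/5 - 11/12).
Order-3 pole: residue = g''(a)/2; g''(-3/2) = 15/361, so the residue is 15/722.

The residue is 15/722.


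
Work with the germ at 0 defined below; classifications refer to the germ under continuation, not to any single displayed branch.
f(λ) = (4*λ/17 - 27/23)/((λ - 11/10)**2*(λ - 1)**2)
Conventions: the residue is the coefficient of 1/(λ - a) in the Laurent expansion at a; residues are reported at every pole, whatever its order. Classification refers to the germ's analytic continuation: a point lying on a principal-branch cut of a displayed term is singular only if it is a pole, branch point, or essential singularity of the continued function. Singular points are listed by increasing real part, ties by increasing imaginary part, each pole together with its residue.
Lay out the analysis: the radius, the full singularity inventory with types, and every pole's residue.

Denominator factor (λ - 1)^2: pole of order 2 at 1, modulus 1.
Denominator factor (λ - 11/10)^2: pole of order 2 at 11/10, modulus 11/10.
The radius of convergence is the smallest modulus among the singular points: 1.
At the order-2 pole 1 set g(λ) = (λ - (1))^2*f(λ) = (4*λ/17 - 27/23)/(λ - 11/10)**2.
Order-2 pole: residue = g'(a); g'(1) = -724800/391, so the residue is -724800/391.
At the order-2 pole 11/10 set g(λ) = (λ - (11/10))^2*f(λ) = (4*λ/17 - 27/23)/(λ - 1)**2.
Order-2 pole: residue = g'(a); g'(11/10) = 724800/391, so the residue is 724800/391.
List the singular points by increasing real part (a conjugate pair: the negative imaginary part first).

Radius of convergence at 0: 1.
At 1: a pole of order 2; residue -724800/391.
At 11/10: a pole of order 2; residue 724800/391.


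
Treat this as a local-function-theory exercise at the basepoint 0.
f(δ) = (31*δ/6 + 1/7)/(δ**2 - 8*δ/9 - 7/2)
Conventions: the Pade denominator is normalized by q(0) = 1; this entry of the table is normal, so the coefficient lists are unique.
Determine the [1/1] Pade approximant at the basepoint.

Taylor coefficients needed (expand at 0): a_0 = -2/49, a_1 = -4525/3087, a_2 = 70132/194481.
Write the denominator as Q(δ) = 1 + q1*δ. Requiring Q*f - P = O(δ^3) with deg P <= 1 kills the coefficients of δ^2..δ^2 in Q*f:
  δ^2: a_2 + q1*a_1 = 0, i.e. 70132/194481 + (-4525/3087)*q1 = 0.
Solving this linear system: q1 = 70132/285075.
The numerator is Q*f truncated at degree 1: P0 = a_0 = -2/49; P1 = a_1 + q1*a_0 = -981709/665175.

The Pade approximant has numerator coefficients [-2/49, -981709/665175]; denominator coefficients [1, 70132/285075].


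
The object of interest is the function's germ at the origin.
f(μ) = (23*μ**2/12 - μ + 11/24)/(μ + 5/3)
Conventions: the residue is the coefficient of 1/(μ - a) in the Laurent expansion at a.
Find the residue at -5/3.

The residue is 1609/216.

At the order-1 pole -5/3 set g(μ) = (μ - (-5/3))*f(μ) = 23*μ**2/12 - μ + 11/24.
Simple pole: residue = g(a) at a = -5/3, which is 1609/216.


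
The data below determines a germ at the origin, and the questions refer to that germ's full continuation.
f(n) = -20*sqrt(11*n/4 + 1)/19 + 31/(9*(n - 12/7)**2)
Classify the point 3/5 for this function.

Denominator factors: n - 12/7 = -39/35 at n = 3/5 — none vanishes.
Branch term sqrt(1 - n/(-4/11)): argument at 3/5 is 53/20, nonzero, so 3/5 is not its branch point (a point on a principal cut is still regular for the continued germ).
So the germ continues analytically to 3/5.

The point is a regular point.


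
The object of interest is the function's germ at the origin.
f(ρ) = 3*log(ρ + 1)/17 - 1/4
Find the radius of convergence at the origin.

The radius of convergence is 1.

Branch term (3/17)*log(1 - ρ/(-1)): its argument vanishes at ρ = -1, a logarithmic branch point, modulus 1.
The radius of convergence is the smallest modulus among the singular points: 1.


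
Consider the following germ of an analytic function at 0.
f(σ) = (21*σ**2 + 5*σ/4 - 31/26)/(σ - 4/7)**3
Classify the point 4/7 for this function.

The point is a pole of order 3.

The denominator factor σ - 4/7 vanishes at 4/7 and appears to the power 3; the numerator there equals 1161/182, nonzero, and no other factor vanishes.
Hence a pole whose order is the multiplicity, 3.


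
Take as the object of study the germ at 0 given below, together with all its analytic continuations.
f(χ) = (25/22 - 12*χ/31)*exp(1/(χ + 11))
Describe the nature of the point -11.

The exponent 1/(χ - (-11)) has a pole at -11, so exp(1/(χ - (-11))) takes every nonzero value near it: an essential singularity (not a pole of any order).

The point is an essential singularity.


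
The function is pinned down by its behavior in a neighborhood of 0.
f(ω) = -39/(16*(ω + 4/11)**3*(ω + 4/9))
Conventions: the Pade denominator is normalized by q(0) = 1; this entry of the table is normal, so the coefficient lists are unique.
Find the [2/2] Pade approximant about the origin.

The Pade approximant has numerator coefficients [-467181/4096, 1629060147/5472256, -2129255271/5472256]; denominator coefficients [1, 10541/1336, 138325/8016].

Taylor coefficients needed (expand at 0): a_0 = -467181/4096, a_1 = 9810801/8192, a_2 = -32235489/4096, a_3 = 5430044763/131072, a_4 = -200340761049/1048576.
Write the denominator as Q(ω) = 1 + q1*ω + q2*ω^2. Requiring Q*f - P = O(ω^5) with deg P <= 2 kills the coefficients of ω^3..ω^4 in Q*f:
  ω^3: a_3 + q1*a_2 + q2*a_1 = 0, i.e. 5430044763/131072 + (-32235489/4096)*q1 + (9810801/8192)*q2 = 0.
  ω^4: a_4 + q1*a_3 + q2*a_2 = 0, i.e. -200340761049/1048576 + (5430044763/131072)*q1 + (-32235489/4096)*q2 = 0.
Solving this linear system: q1 = 10541/1336, q2 = 138325/8016.
The numerator is Q*f truncated at degree 2: P0 = a_0 = -467181/4096; P1 = a_1 + q1*a_0 = 1629060147/5472256; P2 = a_2 + q1*a_1 + q2*a_0 = -2129255271/5472256.


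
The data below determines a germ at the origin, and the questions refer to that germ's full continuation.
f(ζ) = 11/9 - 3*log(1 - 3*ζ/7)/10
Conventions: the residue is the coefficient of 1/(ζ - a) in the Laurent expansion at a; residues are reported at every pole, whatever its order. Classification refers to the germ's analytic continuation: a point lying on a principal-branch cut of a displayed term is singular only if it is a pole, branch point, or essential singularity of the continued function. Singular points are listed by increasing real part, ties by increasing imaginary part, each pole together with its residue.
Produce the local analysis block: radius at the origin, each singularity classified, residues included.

Branch term (-3/10)*log(1 - ζ/(7/3)): its argument vanishes at ζ = 7/3, a logarithmic branch point, modulus 7/3.
The radius of convergence is the smallest modulus among the singular points: 7/3.

Radius of convergence at 0: 7/3.
At 7/3: a logarithmic branch point.
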